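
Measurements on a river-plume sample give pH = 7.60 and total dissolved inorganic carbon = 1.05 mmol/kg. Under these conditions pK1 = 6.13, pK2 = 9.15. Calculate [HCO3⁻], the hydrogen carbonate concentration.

[HCO3⁻] = 0.989 mmol/kg

α₁ = 1 / (1 + [H⁺]/K1 + K2/[H⁺]) = 1 / (1 + 10^-1.47 + 10^-1.55)
   = 1 / (1 + 0.033884 + 0.028184) = 1/1.0621 = 0.9416
[HCO3⁻] = α₁ × DIC = 0.9416 × 1.05 = 0.989 mmol/kg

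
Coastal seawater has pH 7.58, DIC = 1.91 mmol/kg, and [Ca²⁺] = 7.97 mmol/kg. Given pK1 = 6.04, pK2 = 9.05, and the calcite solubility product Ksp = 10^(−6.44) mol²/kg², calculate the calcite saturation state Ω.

Ω = 1.34

α₂ = 1 / (1 + [H⁺]/K2 + [H⁺]²/(K1K2)) = 1 / (1 + 10^+1.47 + 10^-0.07)
   = 1 / (1 + 29.512 + 0.85114) = 1/31.363 = 0.03188
[CO3²⁻] = α₂ × DIC = 0.03188 × 1.91 = 0.06090 mmol/kg
Ksp = 10^(−6.44) = 3.631×10^-7
Ω = [Ca²⁺][CO3²⁻]/Ksp = (7.97×10^-3)(6.090×10^-5) / 3.631×10^-7 = 1.34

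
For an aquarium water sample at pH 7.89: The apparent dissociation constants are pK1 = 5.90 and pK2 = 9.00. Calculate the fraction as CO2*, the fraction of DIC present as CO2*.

α₀ = 1 / (1 + K1/[H⁺] + K1K2/[H⁺]²) = 1 / (1 + 10^+1.99 + 10^+0.88)
   = 1 / (1 + 97.724 + 7.5858) = 1/106.31 = 0.009406

α₀ = 0.00941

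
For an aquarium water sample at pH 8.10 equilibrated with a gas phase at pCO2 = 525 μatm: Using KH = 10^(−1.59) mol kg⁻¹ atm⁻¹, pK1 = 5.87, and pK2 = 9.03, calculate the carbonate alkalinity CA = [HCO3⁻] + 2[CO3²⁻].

CA = 2.83 mmol/kg

[CO2*] = KH · pCO2 = 10^(−1.59) × 525×10^-6 = 1.349×10^-5 mol/kg
α₀ = 1/(1 + K1/[H⁺] + K1K2/[H⁺]²) = 1/(1 + 10^+2.23 + 10^+1.30) = 0.005242
DIC = [CO2*]/α₀ = 1.349×10^-5 / 0.005242 = 2.574 mmol/kg
CA = (α₁ + 2α₂)·DIC = (0.8902 + 2×0.1046) × 2.574 = 2.83 mmol/kg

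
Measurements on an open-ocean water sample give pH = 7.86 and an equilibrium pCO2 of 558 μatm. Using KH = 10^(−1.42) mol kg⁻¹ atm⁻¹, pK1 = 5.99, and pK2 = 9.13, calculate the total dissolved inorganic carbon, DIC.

[CO2*] = KH · pCO2 = 10^(−1.42) × 558×10^-6 = 2.121×10^-5 mol/kg
α₀ = 1/(1 + K1/[H⁺] + K1K2/[H⁺]²) = 1/(1 + 10^+1.87 + 10^+0.60) = 0.01264
DIC = [CO2*]/α₀ = 2.121×10^-5 / 0.01264 = 1.68 mmol/kg

DIC = 1.68 mmol/kg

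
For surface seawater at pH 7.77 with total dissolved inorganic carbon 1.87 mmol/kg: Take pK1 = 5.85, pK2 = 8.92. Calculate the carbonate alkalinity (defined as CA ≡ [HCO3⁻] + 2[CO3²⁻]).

CA = [HCO3⁻] + 2[CO3²⁻] = (α₁ + 2α₂)·DIC
At pH 7.77: [H⁺]/K1 = 10^-1.92 = 0.012023, K2/[H⁺] = 10^-1.15 = 0.070795
α₁ = 1/(1 + 0.012023 + 0.070795) = 1/1.0828 = 0.9235; α₂ = α₁·K2/[H⁺] = 0.06538
α₁ + 2α₂ = 1.0543
CA = 1.0543 × 1.87 = 1.97 mmol/kg

CA = 1.97 mmol/kg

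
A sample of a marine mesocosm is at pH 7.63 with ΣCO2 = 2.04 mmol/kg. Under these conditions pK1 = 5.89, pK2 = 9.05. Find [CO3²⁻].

[CO3²⁻] = 0.0734 mmol/kg

α₂ = 1 / (1 + [H⁺]/K2 + [H⁺]²/(K1K2)) = 1 / (1 + 10^+1.42 + 10^-0.32)
   = 1 / (1 + 26.303 + 0.47863) = 1/27.781 = 0.03600
[CO3²⁻] = α₂ × DIC = 0.03600 × 2.04 = 0.0734 mmol/kg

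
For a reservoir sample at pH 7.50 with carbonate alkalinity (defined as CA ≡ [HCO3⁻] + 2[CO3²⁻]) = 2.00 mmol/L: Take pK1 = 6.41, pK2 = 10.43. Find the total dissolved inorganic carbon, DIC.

DIC = 2.16 mmol/L

CA = [HCO3⁻] + 2[CO3²⁻] = (α₁ + 2α₂)·DIC
At pH 7.50: [H⁺]/K1 = 10^-1.09 = 0.081283, K2/[H⁺] = 10^-2.93 = 0.0011749
α₁ = 1/(1 + 0.081283 + 0.0011749) = 1/1.0825 = 0.9238; α₂ = α₁·K2/[H⁺] = 0.001085
α₁ + 2α₂ = 0.9260
DIC = CA / (α₁ + 2α₂) = 2.00 / 0.9260 = 2.16 mmol/L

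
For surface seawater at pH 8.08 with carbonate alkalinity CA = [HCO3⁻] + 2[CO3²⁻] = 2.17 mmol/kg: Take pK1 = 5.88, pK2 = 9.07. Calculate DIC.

CA = [HCO3⁻] + 2[CO3²⁻] = (α₁ + 2α₂)·DIC
At pH 8.08: [H⁺]/K1 = 10^-2.20 = 0.0063096, K2/[H⁺] = 10^-0.99 = 0.10233
α₁ = 1/(1 + 0.0063096 + 0.10233) = 1/1.1086 = 0.9020; α₂ = α₁·K2/[H⁺] = 0.09230
α₁ + 2α₂ = 1.0866
DIC = CA / (α₁ + 2α₂) = 2.17 / 1.0866 = 2.00 mmol/kg

DIC = 2.00 mmol/kg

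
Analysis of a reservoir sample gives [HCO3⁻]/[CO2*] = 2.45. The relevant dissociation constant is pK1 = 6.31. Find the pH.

From K1 = [H⁺][HCO3⁻]/[CO2*]:  pH = pK1 + log₁₀([HCO3⁻]/[CO2*])
log₁₀(2.45) = +0.389
pH = 6.31 + (+0.389) = 6.70

pH = 6.70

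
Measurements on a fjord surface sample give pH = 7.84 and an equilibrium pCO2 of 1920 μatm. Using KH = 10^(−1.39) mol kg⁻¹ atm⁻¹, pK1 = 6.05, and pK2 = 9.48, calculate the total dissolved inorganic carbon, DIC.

DIC = 5.01 mmol/kg

[CO2*] = KH · pCO2 = 10^(−1.39) × 1920×10^-6 = 7.822×10^-5 mol/kg
α₀ = 1/(1 + K1/[H⁺] + K1K2/[H⁺]²) = 1/(1 + 10^+1.79 + 10^+0.15) = 0.01561
DIC = [CO2*]/α₀ = 7.822×10^-5 / 0.01561 = 5.01 mmol/kg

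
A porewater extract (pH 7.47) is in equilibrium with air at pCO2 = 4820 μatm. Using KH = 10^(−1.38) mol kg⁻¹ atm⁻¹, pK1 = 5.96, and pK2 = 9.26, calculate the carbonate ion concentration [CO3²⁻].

[CO3²⁻] = 0.105 mmol/kg

[CO2*] = KH · pCO2 = 10^(−1.38) × 4820×10^-6 = 2.009×10^-4 mol/kg
α₀ = 1/(1 + K1/[H⁺] + K1K2/[H⁺]²) = 1/(1 + 10^+1.51 + 10^-0.28) = 0.02951
DIC = [CO2*]/α₀ = 2.009×10^-4 / 0.02951 = 6.808 mmol/kg
[CO3²⁻] = α₂·DIC; α₂ = 0.01549, so [CO3²⁻] = 0.01549 × 6.808 = 0.105 mmol/kg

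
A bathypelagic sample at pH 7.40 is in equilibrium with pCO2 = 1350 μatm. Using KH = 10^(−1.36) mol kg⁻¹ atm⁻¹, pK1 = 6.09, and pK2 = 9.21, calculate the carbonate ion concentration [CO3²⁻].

[CO3²⁻] = 18.6 μmol/kg

[CO2*] = KH · pCO2 = 10^(−1.36) × 1350×10^-6 = 5.893×10^-5 mol/kg
α₀ = 1/(1 + K1/[H⁺] + K1K2/[H⁺]²) = 1/(1 + 10^+1.31 + 10^-0.50) = 0.04601
DIC = [CO2*]/α₀ = 5.893×10^-5 / 0.04601 = 1.281 mmol/kg
[CO3²⁻] = α₂·DIC; α₂ = 0.01455, so [CO3²⁻] = 0.01455 × 1.281 = 0.0186 mmol/kg = 18.6 μmol/kg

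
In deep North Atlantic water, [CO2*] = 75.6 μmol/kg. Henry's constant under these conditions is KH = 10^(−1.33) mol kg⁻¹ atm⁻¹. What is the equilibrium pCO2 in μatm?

pCO2 = 1620 μatm

KH = 10^(−1.33) = 4.677×10^-2 mol kg⁻¹ atm⁻¹
pCO2 = [CO2*]/KH = 75.6×10^-6 / 4.677×10^-2 = 1.62×10^-3 atm = 1620 μatm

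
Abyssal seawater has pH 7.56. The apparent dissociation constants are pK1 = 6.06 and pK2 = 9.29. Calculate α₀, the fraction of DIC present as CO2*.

α₀ = 1 / (1 + K1/[H⁺] + K1K2/[H⁺]²) = 1 / (1 + 10^+1.50 + 10^-0.23)
   = 1 / (1 + 31.623 + 0.58884) = 1/33.212 = 0.03011

α₀ = 0.0301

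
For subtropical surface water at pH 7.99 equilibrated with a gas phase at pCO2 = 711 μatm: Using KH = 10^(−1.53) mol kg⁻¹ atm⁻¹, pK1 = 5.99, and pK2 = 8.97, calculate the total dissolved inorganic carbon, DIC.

DIC = 2.34 mmol/kg

[CO2*] = KH · pCO2 = 10^(−1.53) × 711×10^-6 = 2.098×10^-5 mol/kg
α₀ = 1/(1 + K1/[H⁺] + K1K2/[H⁺]²) = 1/(1 + 10^+2.00 + 10^+1.02) = 0.008971
DIC = [CO2*]/α₀ = 2.098×10^-5 / 0.008971 = 2.34 mmol/kg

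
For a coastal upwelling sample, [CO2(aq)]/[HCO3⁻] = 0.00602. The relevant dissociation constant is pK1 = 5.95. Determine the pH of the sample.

From K1 = [H⁺][HCO3⁻]/[CO2(aq)]:  pH = pK1 − log₁₀([CO2(aq)]/[HCO3⁻])
log₁₀(0.00602) = -2.220
pH = 5.95 − (-2.220) = 8.17

pH = 8.17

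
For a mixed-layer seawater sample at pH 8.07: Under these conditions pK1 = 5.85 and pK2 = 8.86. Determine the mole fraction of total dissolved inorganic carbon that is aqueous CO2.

α₀ = 1 / (1 + K1/[H⁺] + K1K2/[H⁺]²) = 1 / (1 + 10^+2.22 + 10^+1.43)
   = 1 / (1 + 165.96 + 26.915) = 1/193.87 = 0.005158

α₀ = 0.00516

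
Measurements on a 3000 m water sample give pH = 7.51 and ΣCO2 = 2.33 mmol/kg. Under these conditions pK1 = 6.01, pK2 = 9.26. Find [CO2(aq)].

[CO2*] = 0.0702 mmol/kg

α₀ = 1 / (1 + K1/[H⁺] + K1K2/[H⁺]²) = 1 / (1 + 10^+1.50 + 10^-0.25)
   = 1 / (1 + 31.623 + 0.56234) = 1/33.185 = 0.03013
[CO2*] = α₀ × DIC = 0.03013 × 2.33 = 0.0702 mmol/kg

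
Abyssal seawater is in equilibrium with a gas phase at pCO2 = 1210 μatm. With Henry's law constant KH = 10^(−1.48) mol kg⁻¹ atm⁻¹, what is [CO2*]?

[CO2*] = 40.1 μmol/kg

KH = 10^(−1.48) = 3.311×10^-2 mol kg⁻¹ atm⁻¹
[CO2*] = KH · pCO2 = 3.311×10^-2 × 1210×10^-6 atm = 4.01×10^-5 mol/kg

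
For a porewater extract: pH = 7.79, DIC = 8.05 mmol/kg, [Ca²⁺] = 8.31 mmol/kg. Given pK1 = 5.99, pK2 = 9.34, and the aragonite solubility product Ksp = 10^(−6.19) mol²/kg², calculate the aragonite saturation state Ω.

α₂ = 1 / (1 + [H⁺]/K2 + [H⁺]²/(K1K2)) = 1 / (1 + 10^+1.55 + 10^-0.25)
   = 1 / (1 + 35.481 + 0.56234) = 1/37.044 = 0.02700
[CO3²⁻] = α₂ × DIC = 0.02700 × 8.05 = 0.2173 mmol/kg
Ksp = 10^(−6.19) = 6.457×10^-7
Ω = [Ca²⁺][CO3²⁻]/Ksp = (8.31×10^-3)(2.173×10^-4) / 6.457×10^-7 = 2.80

Ω = 2.80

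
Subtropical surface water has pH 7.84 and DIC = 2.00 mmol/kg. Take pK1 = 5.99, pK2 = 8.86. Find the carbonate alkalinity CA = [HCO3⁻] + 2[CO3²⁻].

CA = 2.15 mmol/kg

CA = [HCO3⁻] + 2[CO3²⁻] = (α₁ + 2α₂)·DIC
At pH 7.84: [H⁺]/K1 = 10^-1.85 = 0.014125, K2/[H⁺] = 10^-1.02 = 0.095499
α₁ = 1/(1 + 0.014125 + 0.095499) = 1/1.1096 = 0.9012; α₂ = α₁·K2/[H⁺] = 0.08606
α₁ + 2α₂ = 1.0733
CA = 1.0733 × 2.00 = 2.15 mmol/kg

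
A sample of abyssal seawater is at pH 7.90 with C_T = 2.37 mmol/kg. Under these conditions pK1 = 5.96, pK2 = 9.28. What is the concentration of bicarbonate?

[HCO3⁻] = 2.25 mmol/kg

α₁ = 1 / (1 + [H⁺]/K1 + K2/[H⁺]) = 1 / (1 + 10^-1.94 + 10^-1.38)
   = 1 / (1 + 0.011482 + 0.041687) = 1/1.0532 = 0.9495
[HCO3⁻] = α₁ × DIC = 0.9495 × 2.37 = 2.25 mmol/kg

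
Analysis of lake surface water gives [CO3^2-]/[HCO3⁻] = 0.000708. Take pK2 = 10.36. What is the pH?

pH = 7.21

From K2 = [H⁺][CO3^2-]/[HCO3⁻]:  pH = pK2 + log₁₀([CO3^2-]/[HCO3⁻])
log₁₀(0.000708) = -3.150
pH = 10.36 + (-3.150) = 7.21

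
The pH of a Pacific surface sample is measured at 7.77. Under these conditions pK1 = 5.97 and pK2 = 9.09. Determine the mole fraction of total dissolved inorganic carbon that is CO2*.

α₀ = 0.0149

α₀ = 1 / (1 + K1/[H⁺] + K1K2/[H⁺]²) = 1 / (1 + 10^+1.80 + 10^+0.48)
   = 1 / (1 + 63.096 + 3.0200) = 1/67.116 = 0.01490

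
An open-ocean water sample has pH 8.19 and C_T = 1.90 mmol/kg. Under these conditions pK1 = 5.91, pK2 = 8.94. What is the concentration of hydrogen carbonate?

[HCO3⁻] = 1.61 mmol/kg

α₁ = 1 / (1 + [H⁺]/K1 + K2/[H⁺]) = 1 / (1 + 10^-2.28 + 10^-0.75)
   = 1 / (1 + 0.0052481 + 0.17783) = 1/1.1831 = 0.8453
[HCO3⁻] = α₁ × DIC = 0.8453 × 1.90 = 1.61 mmol/kg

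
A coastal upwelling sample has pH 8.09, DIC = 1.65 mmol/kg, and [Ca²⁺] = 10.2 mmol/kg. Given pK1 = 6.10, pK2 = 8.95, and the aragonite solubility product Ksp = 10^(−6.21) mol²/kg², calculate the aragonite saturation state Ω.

α₂ = 1 / (1 + [H⁺]/K2 + [H⁺]²/(K1K2)) = 1 / (1 + 10^+0.86 + 10^-1.13)
   = 1 / (1 + 7.2444 + 0.074131) = 1/8.3185 = 0.1202
[CO3²⁻] = α₂ × DIC = 0.1202 × 1.65 = 0.1984 mmol/kg
Ksp = 10^(−6.21) = 6.166×10^-7
Ω = [Ca²⁺][CO3²⁻]/Ksp = (10.2×10^-3)(1.984×10^-4) / 6.166×10^-7 = 3.28

Ω = 3.28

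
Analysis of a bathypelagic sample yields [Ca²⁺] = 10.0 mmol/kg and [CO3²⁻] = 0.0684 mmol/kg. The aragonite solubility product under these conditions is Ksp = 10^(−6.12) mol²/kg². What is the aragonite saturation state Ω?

Ω = 0.902

Ksp = 10^(−6.12) = 7.586×10^-7
Ω = [Ca²⁺][CO3²⁻]/Ksp = (10.0×10^-3)(0.0684×10^-3) / 7.586×10^-7 = 0.902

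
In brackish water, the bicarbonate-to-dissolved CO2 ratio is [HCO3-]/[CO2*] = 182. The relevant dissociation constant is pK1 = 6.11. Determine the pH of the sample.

pH = 8.37

From K1 = [H⁺][HCO3-]/[CO2*]:  pH = pK1 + log₁₀([HCO3-]/[CO2*])
log₁₀(182) = +2.260
pH = 6.11 + (+2.260) = 8.37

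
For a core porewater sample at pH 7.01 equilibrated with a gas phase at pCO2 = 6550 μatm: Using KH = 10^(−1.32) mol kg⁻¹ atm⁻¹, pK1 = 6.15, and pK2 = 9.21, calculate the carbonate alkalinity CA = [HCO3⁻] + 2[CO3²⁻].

[CO2*] = KH · pCO2 = 10^(−1.32) × 6550×10^-6 = 3.135×10^-4 mol/kg
α₀ = 1/(1 + K1/[H⁺] + K1K2/[H⁺]²) = 1/(1 + 10^+0.86 + 10^-1.34) = 0.1206
DIC = [CO2*]/α₀ = 3.135×10^-4 / 0.1206 = 2.599 mmol/kg
CA = (α₁ + 2α₂)·DIC = (0.8739 + 2×0.005514) × 2.599 = 2.30 mmol/kg

CA = 2.30 mmol/kg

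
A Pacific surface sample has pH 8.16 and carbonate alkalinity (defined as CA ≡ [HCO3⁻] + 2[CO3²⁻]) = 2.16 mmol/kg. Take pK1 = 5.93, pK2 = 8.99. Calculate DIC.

DIC = 1.92 mmol/kg

CA = [HCO3⁻] + 2[CO3²⁻] = (α₁ + 2α₂)·DIC
At pH 8.16: [H⁺]/K1 = 10^-2.23 = 0.0058884, K2/[H⁺] = 10^-0.83 = 0.14791
α₁ = 1/(1 + 0.0058884 + 0.14791) = 1/1.1538 = 0.8667; α₂ = α₁·K2/[H⁺] = 0.1282
α₁ + 2α₂ = 1.1231
DIC = CA / (α₁ + 2α₂) = 2.16 / 1.1231 = 1.92 mmol/kg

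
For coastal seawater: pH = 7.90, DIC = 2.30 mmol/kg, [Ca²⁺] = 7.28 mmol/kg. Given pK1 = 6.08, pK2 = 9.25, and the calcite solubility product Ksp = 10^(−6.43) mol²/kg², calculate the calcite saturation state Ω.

α₂ = 1 / (1 + [H⁺]/K2 + [H⁺]²/(K1K2)) = 1 / (1 + 10^+1.35 + 10^-0.47)
   = 1 / (1 + 22.387 + 0.33884) = 1/23.726 = 0.04215
[CO3²⁻] = α₂ × DIC = 0.04215 × 2.30 = 0.09694 mmol/kg
Ksp = 10^(−6.43) = 3.715×10^-7
Ω = [Ca²⁺][CO3²⁻]/Ksp = (7.28×10^-3)(9.694×10^-5) / 3.715×10^-7 = 1.90

Ω = 1.90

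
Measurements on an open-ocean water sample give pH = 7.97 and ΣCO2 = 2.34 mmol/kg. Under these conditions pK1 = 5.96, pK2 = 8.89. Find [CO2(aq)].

[CO2*] = 0.0202 mmol/kg

α₀ = 1 / (1 + K1/[H⁺] + K1K2/[H⁺]²) = 1 / (1 + 10^+2.01 + 10^+1.09)
   = 1 / (1 + 102.33 + 12.303) = 1/115.63 = 0.008648
[CO2*] = α₀ × DIC = 0.008648 × 2.34 = 0.0202 mmol/kg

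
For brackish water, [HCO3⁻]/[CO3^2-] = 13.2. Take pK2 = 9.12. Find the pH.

From K2 = [H⁺][CO3^2-]/[HCO3⁻]:  pH = pK2 − log₁₀([HCO3⁻]/[CO3^2-])
log₁₀(13.2) = +1.121
pH = 9.12 − (+1.121) = 8.00

pH = 8.00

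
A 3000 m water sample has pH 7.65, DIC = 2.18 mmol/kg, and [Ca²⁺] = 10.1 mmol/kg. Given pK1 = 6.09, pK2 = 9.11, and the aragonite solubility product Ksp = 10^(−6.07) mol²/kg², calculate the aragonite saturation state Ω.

α₂ = 1 / (1 + [H⁺]/K2 + [H⁺]²/(K1K2)) = 1 / (1 + 10^+1.46 + 10^-0.10)
   = 1 / (1 + 28.840 + 0.79433) = 1/30.635 = 0.03264
[CO3²⁻] = α₂ × DIC = 0.03264 × 2.18 = 0.07116 mmol/kg
Ksp = 10^(−6.07) = 8.511×10^-7
Ω = [Ca²⁺][CO3²⁻]/Ksp = (10.1×10^-3)(7.116×10^-5) / 8.511×10^-7 = 0.844

Ω = 0.844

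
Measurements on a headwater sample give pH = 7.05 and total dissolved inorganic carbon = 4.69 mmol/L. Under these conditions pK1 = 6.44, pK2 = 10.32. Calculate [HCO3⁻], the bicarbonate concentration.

α₁ = 1 / (1 + [H⁺]/K1 + K2/[H⁺]) = 1 / (1 + 10^-0.61 + 10^-3.27)
   = 1 / (1 + 0.24547 + 0.00053703) = 1/1.2460 = 0.8026
[HCO3⁻] = α₁ × DIC = 0.8026 × 4.69 = 3.76 mmol/L

[HCO3⁻] = 3.76 mmol/L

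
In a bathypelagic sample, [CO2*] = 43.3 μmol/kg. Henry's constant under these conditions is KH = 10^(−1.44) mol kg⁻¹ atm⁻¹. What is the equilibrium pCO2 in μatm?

pCO2 = 1190 μatm

KH = 10^(−1.44) = 3.631×10^-2 mol kg⁻¹ atm⁻¹
pCO2 = [CO2*]/KH = 43.3×10^-6 / 3.631×10^-2 = 1.19×10^-3 atm = 1190 μatm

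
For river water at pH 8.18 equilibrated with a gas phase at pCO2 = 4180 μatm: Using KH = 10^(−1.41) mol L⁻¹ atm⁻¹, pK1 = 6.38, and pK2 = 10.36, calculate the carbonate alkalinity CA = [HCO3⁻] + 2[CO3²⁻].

CA = 10.4 mmol/L

[CO2*] = KH · pCO2 = 10^(−1.41) × 4180×10^-6 = 1.626×10^-4 mol/L
α₀ = 1/(1 + K1/[H⁺] + K1K2/[H⁺]²) = 1/(1 + 10^+1.80 + 10^-0.38) = 0.01550
DIC = [CO2*]/α₀ = 1.626×10^-4 / 0.01550 = 10.49 mmol/L
CA = (α₁ + 2α₂)·DIC = (0.9780 + 2×0.006462) × 10.49 = 10.4 mmol/L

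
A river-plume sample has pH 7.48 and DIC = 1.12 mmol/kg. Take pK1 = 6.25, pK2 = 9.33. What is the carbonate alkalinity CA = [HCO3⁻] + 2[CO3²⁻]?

CA = [HCO3⁻] + 2[CO3²⁻] = (α₁ + 2α₂)·DIC
At pH 7.48: [H⁺]/K1 = 10^-1.23 = 0.058884, K2/[H⁺] = 10^-1.85 = 0.014125
α₁ = 1/(1 + 0.058884 + 0.014125) = 1/1.0730 = 0.9320; α₂ = α₁·K2/[H⁺] = 0.01316
α₁ + 2α₂ = 0.9583
CA = 0.9583 × 1.12 = 1.07 mmol/kg

CA = 1.07 mmol/kg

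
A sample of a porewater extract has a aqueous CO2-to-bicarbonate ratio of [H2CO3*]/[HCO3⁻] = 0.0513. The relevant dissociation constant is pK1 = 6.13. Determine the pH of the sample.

From K1 = [H⁺][HCO3⁻]/[H2CO3*]:  pH = pK1 − log₁₀([H2CO3*]/[HCO3⁻])
log₁₀(0.0513) = -1.290
pH = 6.13 − (-1.290) = 7.42

pH = 7.42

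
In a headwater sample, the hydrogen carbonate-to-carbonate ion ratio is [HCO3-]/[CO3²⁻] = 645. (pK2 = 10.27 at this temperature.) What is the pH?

pH = 7.46

From K2 = [H⁺][CO3²⁻]/[HCO3-]:  pH = pK2 − log₁₀([HCO3-]/[CO3²⁻])
log₁₀(645) = +2.810
pH = 10.27 − (+2.810) = 7.46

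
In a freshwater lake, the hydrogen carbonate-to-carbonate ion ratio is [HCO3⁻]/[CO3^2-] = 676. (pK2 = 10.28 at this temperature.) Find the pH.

From K2 = [H⁺][CO3^2-]/[HCO3⁻]:  pH = pK2 − log₁₀([HCO3⁻]/[CO3^2-])
log₁₀(676) = +2.830
pH = 10.28 − (+2.830) = 7.45

pH = 7.45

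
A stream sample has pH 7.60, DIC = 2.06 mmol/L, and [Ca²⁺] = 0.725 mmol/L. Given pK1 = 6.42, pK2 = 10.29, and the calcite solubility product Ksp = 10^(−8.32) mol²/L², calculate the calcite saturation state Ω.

α₂ = 1 / (1 + [H⁺]/K2 + [H⁺]²/(K1K2)) = 1 / (1 + 10^+2.69 + 10^+1.51)
   = 1 / (1 + 489.78 + 32.359) = 1/523.14 = 0.001912
[CO3²⁻] = α₂ × DIC = 0.001912 × 2.06 = 0.003938 mmol/L = 3.938 μmol/L
Ksp = 10^(−8.32) = 4.786×10^-9
Ω = [Ca²⁺][CO3²⁻]/Ksp = (0.725×10^-3)(3.938×10^-6) / 4.786×10^-9 = 0.596

Ω = 0.596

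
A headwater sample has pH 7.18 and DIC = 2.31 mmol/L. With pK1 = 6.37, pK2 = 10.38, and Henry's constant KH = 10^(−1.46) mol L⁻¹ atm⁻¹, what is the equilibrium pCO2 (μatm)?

pCO2 = 8930 μatm

α₀ = 1 / (1 + K1/[H⁺] + K1K2/[H⁺]²) = 1 / (1 + 10^+0.81 + 10^-2.39)
   = 1 / (1 + 6.4565 + 0.0040738) = 1/7.4606 = 0.1340
[CO2*] = α₀ × DIC = 0.1340 × 2.31 = 0.3096 mmol/L
pCO2 = [CO2*]/KH = 3.096×10^-4 / 3.467×10^-2 = 8930 μatm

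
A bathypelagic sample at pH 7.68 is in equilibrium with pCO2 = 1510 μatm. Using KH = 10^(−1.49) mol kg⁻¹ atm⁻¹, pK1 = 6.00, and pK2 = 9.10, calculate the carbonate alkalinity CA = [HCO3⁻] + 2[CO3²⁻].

CA = 2.52 mmol/kg

[CO2*] = KH · pCO2 = 10^(−1.49) × 1510×10^-6 = 4.886×10^-5 mol/kg
α₀ = 1/(1 + K1/[H⁺] + K1K2/[H⁺]²) = 1/(1 + 10^+1.68 + 10^+0.26) = 0.01973
DIC = [CO2*]/α₀ = 4.886×10^-5 / 0.01973 = 2.476 mmol/kg
CA = (α₁ + 2α₂)·DIC = (0.9444 + 2×0.03590) × 2.476 = 2.52 mmol/kg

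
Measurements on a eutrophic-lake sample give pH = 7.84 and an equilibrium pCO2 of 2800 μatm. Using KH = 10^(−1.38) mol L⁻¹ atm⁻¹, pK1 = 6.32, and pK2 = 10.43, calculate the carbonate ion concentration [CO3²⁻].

[CO2*] = KH · pCO2 = 10^(−1.38) × 2800×10^-6 = 1.167×10^-4 mol/L
α₀ = 1/(1 + K1/[H⁺] + K1K2/[H⁺]²) = 1/(1 + 10^+1.52 + 10^-1.07) = 0.02924
DIC = [CO2*]/α₀ = 1.167×10^-4 / 0.02924 = 3.992 mmol/L
[CO3²⁻] = α₂·DIC; α₂ = 0.002489, so [CO3²⁻] = 0.002489 × 3.992 = 0.00993 mmol/L = 9.93 μmol/L

[CO3²⁻] = 9.93 μmol/L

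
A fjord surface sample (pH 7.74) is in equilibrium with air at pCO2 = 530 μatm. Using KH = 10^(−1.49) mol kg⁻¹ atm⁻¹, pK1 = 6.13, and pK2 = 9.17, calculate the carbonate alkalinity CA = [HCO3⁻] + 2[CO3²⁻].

[CO2*] = KH · pCO2 = 10^(−1.49) × 530×10^-6 = 1.715×10^-5 mol/kg
α₀ = 1/(1 + K1/[H⁺] + K1K2/[H⁺]²) = 1/(1 + 10^+1.61 + 10^+0.18) = 0.02312
DIC = [CO2*]/α₀ = 1.715×10^-5 / 0.02312 = 0.7418 mmol/kg
CA = (α₁ + 2α₂)·DIC = (0.9419 + 2×0.03499) × 0.7418 = 0.751 mmol/kg

CA = 0.751 mmol/kg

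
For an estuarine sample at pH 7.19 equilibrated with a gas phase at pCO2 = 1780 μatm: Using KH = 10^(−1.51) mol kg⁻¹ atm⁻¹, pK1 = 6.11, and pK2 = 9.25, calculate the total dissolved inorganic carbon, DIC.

[CO2*] = KH · pCO2 = 10^(−1.51) × 1780×10^-6 = 5.501×10^-5 mol/kg
α₀ = 1/(1 + K1/[H⁺] + K1K2/[H⁺]²) = 1/(1 + 10^+1.08 + 10^-0.98) = 0.07618
DIC = [CO2*]/α₀ = 5.501×10^-5 / 0.07618 = 0.722 mmol/kg

DIC = 0.722 mmol/kg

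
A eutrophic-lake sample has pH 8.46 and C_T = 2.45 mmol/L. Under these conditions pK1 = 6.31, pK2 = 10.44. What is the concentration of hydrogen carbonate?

α₁ = 1 / (1 + [H⁺]/K1 + K2/[H⁺]) = 1 / (1 + 10^-2.15 + 10^-1.98)
   = 1 / (1 + 0.0070795 + 0.010471) = 1/1.0176 = 0.9828
[HCO3⁻] = α₁ × DIC = 0.9828 × 2.45 = 2.41 mmol/L

[HCO3⁻] = 2.41 mmol/L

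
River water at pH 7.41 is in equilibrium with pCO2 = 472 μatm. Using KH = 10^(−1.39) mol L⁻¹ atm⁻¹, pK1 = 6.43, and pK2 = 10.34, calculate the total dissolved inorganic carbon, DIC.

[CO2*] = KH · pCO2 = 10^(−1.39) × 472×10^-6 = 1.923×10^-5 mol/L
α₀ = 1/(1 + K1/[H⁺] + K1K2/[H⁺]²) = 1/(1 + 10^+0.98 + 10^-1.95) = 0.09469
DIC = [CO2*]/α₀ = 1.923×10^-5 / 0.09469 = 0.203 mmol/L

DIC = 0.203 mmol/L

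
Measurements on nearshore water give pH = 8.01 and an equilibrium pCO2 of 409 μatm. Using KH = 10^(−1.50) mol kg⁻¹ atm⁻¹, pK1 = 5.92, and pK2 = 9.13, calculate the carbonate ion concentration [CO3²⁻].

[CO2*] = KH · pCO2 = 10^(−1.50) × 409×10^-6 = 1.293×10^-5 mol/kg
α₀ = 1/(1 + K1/[H⁺] + K1K2/[H⁺]²) = 1/(1 + 10^+2.09 + 10^+0.97) = 0.007499
DIC = [CO2*]/α₀ = 1.293×10^-5 / 0.007499 = 1.725 mmol/kg
[CO3²⁻] = α₂·DIC; α₂ = 0.06998, so [CO3²⁻] = 0.06998 × 1.725 = 0.121 mmol/kg

[CO3²⁻] = 0.121 mmol/kg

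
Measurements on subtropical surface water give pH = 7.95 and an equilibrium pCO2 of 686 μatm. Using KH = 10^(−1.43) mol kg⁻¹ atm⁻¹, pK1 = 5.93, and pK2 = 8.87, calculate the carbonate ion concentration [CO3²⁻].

[CO2*] = KH · pCO2 = 10^(−1.43) × 686×10^-6 = 2.549×10^-5 mol/kg
α₀ = 1/(1 + K1/[H⁺] + K1K2/[H⁺]²) = 1/(1 + 10^+2.02 + 10^+1.10) = 0.008453
DIC = [CO2*]/α₀ = 2.549×10^-5 / 0.008453 = 3.015 mmol/kg
[CO3²⁻] = α₂·DIC; α₂ = 0.1064, so [CO3²⁻] = 0.1064 × 3.015 = 0.321 mmol/kg

[CO3²⁻] = 0.321 mmol/kg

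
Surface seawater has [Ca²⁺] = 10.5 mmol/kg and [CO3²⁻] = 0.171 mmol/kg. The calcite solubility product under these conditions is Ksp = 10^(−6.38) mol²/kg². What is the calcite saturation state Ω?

Ksp = 10^(−6.38) = 4.169×10^-7
Ω = [Ca²⁺][CO3²⁻]/Ksp = (10.5×10^-3)(0.171×10^-3) / 4.169×10^-7 = 4.31

Ω = 4.31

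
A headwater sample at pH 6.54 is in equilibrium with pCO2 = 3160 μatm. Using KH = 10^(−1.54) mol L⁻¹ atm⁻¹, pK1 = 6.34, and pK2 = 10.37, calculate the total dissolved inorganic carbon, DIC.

[CO2*] = KH · pCO2 = 10^(−1.54) × 3160×10^-6 = 9.114×10^-5 mol/L
α₀ = 1/(1 + K1/[H⁺] + K1K2/[H⁺]²) = 1/(1 + 10^+0.20 + 10^-3.63) = 0.3868
DIC = [CO2*]/α₀ = 9.114×10^-5 / 0.3868 = 0.236 mmol/L

DIC = 0.236 mmol/L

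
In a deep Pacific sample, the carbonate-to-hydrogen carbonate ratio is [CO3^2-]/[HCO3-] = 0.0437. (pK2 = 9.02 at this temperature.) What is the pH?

pH = 7.66

From K2 = [H⁺][CO3^2-]/[HCO3-]:  pH = pK2 + log₁₀([CO3^2-]/[HCO3-])
log₁₀(0.0437) = -1.360
pH = 9.02 + (-1.360) = 7.66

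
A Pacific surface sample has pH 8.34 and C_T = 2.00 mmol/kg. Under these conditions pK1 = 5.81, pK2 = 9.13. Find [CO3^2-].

[CO3²⁻] = 0.278 mmol/kg

α₂ = 1 / (1 + [H⁺]/K2 + [H⁺]²/(K1K2)) = 1 / (1 + 10^+0.79 + 10^-1.74)
   = 1 / (1 + 6.1660 + 0.018197) = 1/7.1841 = 0.1392
[CO3²⁻] = α₂ × DIC = 0.1392 × 2.00 = 0.278 mmol/kg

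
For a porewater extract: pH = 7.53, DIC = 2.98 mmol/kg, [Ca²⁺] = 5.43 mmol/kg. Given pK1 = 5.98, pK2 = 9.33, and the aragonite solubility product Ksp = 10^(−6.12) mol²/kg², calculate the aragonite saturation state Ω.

Ω = 0.324

α₂ = 1 / (1 + [H⁺]/K2 + [H⁺]²/(K1K2)) = 1 / (1 + 10^+1.80 + 10^+0.25)
   = 1 / (1 + 63.096 + 1.7783) = 1/65.874 = 0.01518
[CO3²⁻] = α₂ × DIC = 0.01518 × 2.98 = 0.04524 mmol/kg
Ksp = 10^(−6.12) = 7.586×10^-7
Ω = [Ca²⁺][CO3²⁻]/Ksp = (5.43×10^-3)(4.524×10^-5) / 7.586×10^-7 = 0.324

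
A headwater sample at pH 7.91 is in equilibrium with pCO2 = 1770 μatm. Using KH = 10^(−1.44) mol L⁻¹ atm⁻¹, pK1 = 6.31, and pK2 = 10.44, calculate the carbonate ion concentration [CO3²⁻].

[CO3²⁻] = 7.55 μmol/L

[CO2*] = KH · pCO2 = 10^(−1.44) × 1770×10^-6 = 6.426×10^-5 mol/L
α₀ = 1/(1 + K1/[H⁺] + K1K2/[H⁺]²) = 1/(1 + 10^+1.60 + 10^-0.93) = 0.02443
DIC = [CO2*]/α₀ = 6.426×10^-5 / 0.02443 = 2.630 mmol/L
[CO3²⁻] = α₂·DIC; α₂ = 0.002871, so [CO3²⁻] = 0.002871 × 2.630 = 0.00755 mmol/L = 7.55 μmol/L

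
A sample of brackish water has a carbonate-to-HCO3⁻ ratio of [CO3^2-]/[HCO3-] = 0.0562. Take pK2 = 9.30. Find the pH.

pH = 8.05

From K2 = [H⁺][CO3^2-]/[HCO3-]:  pH = pK2 + log₁₀([CO3^2-]/[HCO3-])
log₁₀(0.0562) = -1.250
pH = 9.30 + (-1.250) = 8.05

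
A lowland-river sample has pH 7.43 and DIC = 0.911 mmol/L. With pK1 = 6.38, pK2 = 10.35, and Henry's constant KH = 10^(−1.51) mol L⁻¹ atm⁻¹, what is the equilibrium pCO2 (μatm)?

pCO2 = 2410 μatm

α₀ = 1 / (1 + K1/[H⁺] + K1K2/[H⁺]²) = 1 / (1 + 10^+1.05 + 10^-1.87)
   = 1 / (1 + 11.220 + 0.013490) = 1/12.234 = 0.08174
[CO2*] = α₀ × DIC = 0.08174 × 0.911 = 0.07447 mmol/L
pCO2 = [CO2*]/KH = 7.447×10^-5 / 3.090×10^-2 = 2410 μatm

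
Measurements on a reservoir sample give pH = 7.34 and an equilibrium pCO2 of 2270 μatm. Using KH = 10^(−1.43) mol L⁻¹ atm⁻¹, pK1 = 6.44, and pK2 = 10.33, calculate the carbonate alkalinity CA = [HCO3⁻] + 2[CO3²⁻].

CA = 0.671 mmol/L

[CO2*] = KH · pCO2 = 10^(−1.43) × 2270×10^-6 = 8.434×10^-5 mol/L
α₀ = 1/(1 + K1/[H⁺] + K1K2/[H⁺]²) = 1/(1 + 10^+0.90 + 10^-2.09) = 0.1117
DIC = [CO2*]/α₀ = 8.434×10^-5 / 0.1117 = 0.7549 mmol/L
CA = (α₁ + 2α₂)·DIC = (0.8874 + 2×0.0009080) × 0.7549 = 0.671 mmol/L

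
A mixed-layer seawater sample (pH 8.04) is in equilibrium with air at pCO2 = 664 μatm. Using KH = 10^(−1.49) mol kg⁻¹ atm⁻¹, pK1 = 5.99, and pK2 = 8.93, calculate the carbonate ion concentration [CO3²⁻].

[CO3²⁻] = 0.311 mmol/kg

[CO2*] = KH · pCO2 = 10^(−1.49) × 664×10^-6 = 2.149×10^-5 mol/kg
α₀ = 1/(1 + K1/[H⁺] + K1K2/[H⁺]²) = 1/(1 + 10^+2.05 + 10^+1.16) = 0.007834
DIC = [CO2*]/α₀ = 2.149×10^-5 / 0.007834 = 2.743 mmol/kg
[CO3²⁻] = α₂·DIC; α₂ = 0.1132, so [CO3²⁻] = 0.1132 × 2.743 = 0.311 mmol/kg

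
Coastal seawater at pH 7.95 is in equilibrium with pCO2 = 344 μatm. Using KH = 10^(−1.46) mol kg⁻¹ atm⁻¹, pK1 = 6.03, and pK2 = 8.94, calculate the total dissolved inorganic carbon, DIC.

DIC = 1.11 mmol/kg

[CO2*] = KH · pCO2 = 10^(−1.46) × 344×10^-6 = 1.193×10^-5 mol/kg
α₀ = 1/(1 + K1/[H⁺] + K1K2/[H⁺]²) = 1/(1 + 10^+1.92 + 10^+0.93) = 0.01079
DIC = [CO2*]/α₀ = 1.193×10^-5 / 0.01079 = 1.11 mmol/kg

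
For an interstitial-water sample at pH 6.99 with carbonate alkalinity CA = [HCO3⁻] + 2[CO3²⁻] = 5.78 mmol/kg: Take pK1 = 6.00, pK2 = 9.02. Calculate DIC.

DIC = 6.31 mmol/kg

CA = [HCO3⁻] + 2[CO3²⁻] = (α₁ + 2α₂)·DIC
At pH 6.99: [H⁺]/K1 = 10^-0.99 = 0.10233, K2/[H⁺] = 10^-2.03 = 0.0093325
α₁ = 1/(1 + 0.10233 + 0.0093325) = 1/1.1117 = 0.8996; α₂ = α₁·K2/[H⁺] = 0.008395
α₁ + 2α₂ = 0.9163
DIC = CA / (α₁ + 2α₂) = 5.78 / 0.9163 = 6.31 mmol/kg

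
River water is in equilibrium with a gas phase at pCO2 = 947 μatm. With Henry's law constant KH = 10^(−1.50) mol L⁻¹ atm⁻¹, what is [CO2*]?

[CO2*] = 29.9 μmol/L

KH = 10^(−1.50) = 3.162×10^-2 mol L⁻¹ atm⁻¹
[CO2*] = KH · pCO2 = 3.162×10^-2 × 947×10^-6 atm = 2.99×10^-5 mol/L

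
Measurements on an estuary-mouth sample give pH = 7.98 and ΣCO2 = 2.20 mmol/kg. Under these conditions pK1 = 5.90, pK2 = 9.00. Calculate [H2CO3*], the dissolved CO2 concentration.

[CO2*] = 16.6 μmol/kg

α₀ = 1 / (1 + K1/[H⁺] + K1K2/[H⁺]²) = 1 / (1 + 10^+2.08 + 10^+1.06)
   = 1 / (1 + 120.23 + 11.482) = 1/132.71 = 0.007535
[CO2*] = α₀ × DIC = 0.007535 × 2.20 = 0.0166 mmol/kg = 16.6 μmol/kg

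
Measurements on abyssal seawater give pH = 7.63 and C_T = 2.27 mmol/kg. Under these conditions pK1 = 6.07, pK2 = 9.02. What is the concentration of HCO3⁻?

α₁ = 1 / (1 + [H⁺]/K1 + K2/[H⁺]) = 1 / (1 + 10^-1.56 + 10^-1.39)
   = 1 / (1 + 0.027542 + 0.040738) = 1/1.0683 = 0.9361
[HCO3⁻] = α₁ × DIC = 0.9361 × 2.27 = 2.12 mmol/kg

[HCO3⁻] = 2.12 mmol/kg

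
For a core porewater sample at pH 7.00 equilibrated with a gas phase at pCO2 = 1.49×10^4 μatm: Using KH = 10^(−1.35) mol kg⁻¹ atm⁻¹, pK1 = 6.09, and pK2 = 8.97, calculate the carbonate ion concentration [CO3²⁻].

[CO2*] = KH · pCO2 = 10^(−1.35) × 1.49×10^4×10^-6 = 6.656×10^-4 mol/kg
α₀ = 1/(1 + K1/[H⁺] + K1K2/[H⁺]²) = 1/(1 + 10^+0.91 + 10^-1.06) = 0.1085
DIC = [CO2*]/α₀ = 6.656×10^-4 / 0.1085 = 6.133 mmol/kg
[CO3²⁻] = α₂·DIC; α₂ = 0.009451, so [CO3²⁻] = 0.009451 × 6.133 = 0.0580 mmol/kg

[CO3²⁻] = 0.0580 mmol/kg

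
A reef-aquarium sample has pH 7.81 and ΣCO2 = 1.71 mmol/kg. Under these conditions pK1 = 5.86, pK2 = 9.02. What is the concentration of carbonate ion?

α₂ = 1 / (1 + [H⁺]/K2 + [H⁺]²/(K1K2)) = 1 / (1 + 10^+1.21 + 10^-0.74)
   = 1 / (1 + 16.218 + 0.18197) = 1/17.400 = 0.05747
[CO3²⁻] = α₂ × DIC = 0.05747 × 1.71 = 0.0983 mmol/kg

[CO3²⁻] = 0.0983 mmol/kg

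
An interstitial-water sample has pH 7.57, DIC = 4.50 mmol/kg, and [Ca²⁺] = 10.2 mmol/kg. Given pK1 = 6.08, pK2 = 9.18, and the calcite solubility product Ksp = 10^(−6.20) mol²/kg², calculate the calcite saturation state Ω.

α₂ = 1 / (1 + [H⁺]/K2 + [H⁺]²/(K1K2)) = 1 / (1 + 10^+1.61 + 10^+0.12)
   = 1 / (1 + 40.738 + 1.3183) = 1/43.056 = 0.02323
[CO3²⁻] = α₂ × DIC = 0.02323 × 4.50 = 0.1045 mmol/kg
Ksp = 10^(−6.20) = 6.310×10^-7
Ω = [Ca²⁺][CO3²⁻]/Ksp = (10.2×10^-3)(1.045×10^-4) / 6.310×10^-7 = 1.69

Ω = 1.69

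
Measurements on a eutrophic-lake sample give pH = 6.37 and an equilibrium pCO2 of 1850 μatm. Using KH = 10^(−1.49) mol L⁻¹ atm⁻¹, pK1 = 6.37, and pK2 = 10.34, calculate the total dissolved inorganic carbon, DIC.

[CO2*] = KH · pCO2 = 10^(−1.49) × 1850×10^-6 = 5.986×10^-5 mol/L
α₀ = 1/(1 + K1/[H⁺] + K1K2/[H⁺]²) = 1/(1 + 10^+0.00 + 10^-3.97) = 0.5000
DIC = [CO2*]/α₀ = 5.986×10^-5 / 0.5000 = 0.120 mmol/L

DIC = 0.120 mmol/L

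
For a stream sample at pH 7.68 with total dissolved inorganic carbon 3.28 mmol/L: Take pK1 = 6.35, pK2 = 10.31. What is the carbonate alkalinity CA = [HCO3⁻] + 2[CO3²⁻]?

CA = 3.14 mmol/L

CA = [HCO3⁻] + 2[CO3²⁻] = (α₁ + 2α₂)·DIC
At pH 7.68: [H⁺]/K1 = 10^-1.33 = 0.046774, K2/[H⁺] = 10^-2.63 = 0.0023442
α₁ = 1/(1 + 0.046774 + 0.0023442) = 1/1.0491 = 0.9532; α₂ = α₁·K2/[H⁺] = 0.002234
α₁ + 2α₂ = 0.9577
CA = 0.9577 × 3.28 = 3.14 mmol/L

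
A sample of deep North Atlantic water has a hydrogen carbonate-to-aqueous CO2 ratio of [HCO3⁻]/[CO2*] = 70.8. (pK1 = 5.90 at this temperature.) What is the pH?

pH = 7.75

From K1 = [H⁺][HCO3⁻]/[CO2*]:  pH = pK1 + log₁₀([HCO3⁻]/[CO2*])
log₁₀(70.8) = +1.850
pH = 5.90 + (+1.850) = 7.75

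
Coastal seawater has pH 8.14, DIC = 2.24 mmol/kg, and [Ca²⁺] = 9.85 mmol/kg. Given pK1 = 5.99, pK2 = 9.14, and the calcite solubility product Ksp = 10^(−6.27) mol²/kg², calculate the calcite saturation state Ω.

Ω = 3.71

α₂ = 1 / (1 + [H⁺]/K2 + [H⁺]²/(K1K2)) = 1 / (1 + 10^+1.00 + 10^-1.15)
   = 1 / (1 + 10.000 + 0.070795) = 1/11.071 = 0.09033
[CO3²⁻] = α₂ × DIC = 0.09033 × 2.24 = 0.2023 mmol/kg
Ksp = 10^(−6.27) = 5.370×10^-7
Ω = [Ca²⁺][CO3²⁻]/Ksp = (9.85×10^-3)(2.023×10^-4) / 5.370×10^-7 = 3.71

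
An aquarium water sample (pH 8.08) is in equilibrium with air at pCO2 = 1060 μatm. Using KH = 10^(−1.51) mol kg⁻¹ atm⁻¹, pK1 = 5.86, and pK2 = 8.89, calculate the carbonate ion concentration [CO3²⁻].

[CO3²⁻] = 0.842 mmol/kg

[CO2*] = KH · pCO2 = 10^(−1.51) × 1060×10^-6 = 3.276×10^-5 mol/kg
α₀ = 1/(1 + K1/[H⁺] + K1K2/[H⁺]²) = 1/(1 + 10^+2.22 + 10^+1.41) = 0.005190
DIC = [CO2*]/α₀ = 3.276×10^-5 / 0.005190 = 6.311 mmol/kg
[CO3²⁻] = α₂·DIC; α₂ = 0.1334, so [CO3²⁻] = 0.1334 × 6.311 = 0.842 mmol/kg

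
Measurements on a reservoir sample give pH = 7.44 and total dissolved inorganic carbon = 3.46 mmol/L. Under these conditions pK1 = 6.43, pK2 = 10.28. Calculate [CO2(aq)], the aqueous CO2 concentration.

[CO2*] = 0.308 mmol/L

α₀ = 1 / (1 + K1/[H⁺] + K1K2/[H⁺]²) = 1 / (1 + 10^+1.01 + 10^-1.83)
   = 1 / (1 + 10.233 + 0.014791) = 1/11.248 = 0.08891
[CO2*] = α₀ × DIC = 0.08891 × 3.46 = 0.308 mmol/L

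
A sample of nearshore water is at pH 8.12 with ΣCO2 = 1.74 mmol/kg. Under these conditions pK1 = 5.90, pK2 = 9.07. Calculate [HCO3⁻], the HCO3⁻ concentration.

α₁ = 1 / (1 + [H⁺]/K1 + K2/[H⁺]) = 1 / (1 + 10^-2.22 + 10^-0.95)
   = 1 / (1 + 0.0060256 + 0.11220) = 1/1.1182 = 0.8943
[HCO3⁻] = α₁ × DIC = 0.8943 × 1.74 = 1.56 mmol/kg

[HCO3⁻] = 1.56 mmol/kg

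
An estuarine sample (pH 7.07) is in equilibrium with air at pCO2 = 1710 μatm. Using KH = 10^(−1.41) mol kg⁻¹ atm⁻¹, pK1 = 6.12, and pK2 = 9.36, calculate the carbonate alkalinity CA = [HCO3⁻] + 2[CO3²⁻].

CA = 0.599 mmol/kg

[CO2*] = KH · pCO2 = 10^(−1.41) × 1710×10^-6 = 6.653×10^-5 mol/kg
α₀ = 1/(1 + K1/[H⁺] + K1K2/[H⁺]²) = 1/(1 + 10^+0.95 + 10^-1.34) = 0.1004
DIC = [CO2*]/α₀ = 6.653×10^-5 / 0.1004 = 0.6625 mmol/kg
CA = (α₁ + 2α₂)·DIC = (0.8950 + 2×0.004590) × 0.6625 = 0.599 mmol/kg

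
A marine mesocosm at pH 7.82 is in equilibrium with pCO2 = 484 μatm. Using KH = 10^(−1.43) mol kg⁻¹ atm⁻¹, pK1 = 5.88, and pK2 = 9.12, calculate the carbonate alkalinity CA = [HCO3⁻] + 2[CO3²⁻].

[CO2*] = KH · pCO2 = 10^(−1.43) × 484×10^-6 = 1.798×10^-5 mol/kg
α₀ = 1/(1 + K1/[H⁺] + K1K2/[H⁺]²) = 1/(1 + 10^+1.94 + 10^+0.64) = 0.01082
DIC = [CO2*]/α₀ = 1.798×10^-5 / 0.01082 = 1.663 mmol/kg
CA = (α₁ + 2α₂)·DIC = (0.9420 + 2×0.04721) × 1.663 = 1.72 mmol/kg

CA = 1.72 mmol/kg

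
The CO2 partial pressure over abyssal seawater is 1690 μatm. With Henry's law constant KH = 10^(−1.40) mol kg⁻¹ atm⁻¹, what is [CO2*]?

KH = 10^(−1.40) = 3.981×10^-2 mol kg⁻¹ atm⁻¹
[CO2*] = KH · pCO2 = 3.981×10^-2 × 1690×10^-6 atm = 6.73×10^-5 mol/kg

[CO2*] = 67.3 μmol/kg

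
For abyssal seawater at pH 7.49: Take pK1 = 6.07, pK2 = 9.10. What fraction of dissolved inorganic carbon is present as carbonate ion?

α₂ = 1 / (1 + [H⁺]/K2 + [H⁺]²/(K1K2)) = 1 / (1 + 10^+1.61 + 10^+0.19)
   = 1 / (1 + 40.738 + 1.5488) = 1/43.287 = 0.02310

α₂ = 0.0231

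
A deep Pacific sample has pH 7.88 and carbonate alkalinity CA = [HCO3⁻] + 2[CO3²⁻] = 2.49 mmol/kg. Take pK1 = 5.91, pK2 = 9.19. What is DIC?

CA = [HCO3⁻] + 2[CO3²⁻] = (α₁ + 2α₂)·DIC
At pH 7.88: [H⁺]/K1 = 10^-1.97 = 0.010715, K2/[H⁺] = 10^-1.31 = 0.048978
α₁ = 1/(1 + 0.010715 + 0.048978) = 1/1.0597 = 0.9437; α₂ = α₁·K2/[H⁺] = 0.04622
α₁ + 2α₂ = 1.0361
DIC = CA / (α₁ + 2α₂) = 2.49 / 1.0361 = 2.40 mmol/kg

DIC = 2.40 mmol/kg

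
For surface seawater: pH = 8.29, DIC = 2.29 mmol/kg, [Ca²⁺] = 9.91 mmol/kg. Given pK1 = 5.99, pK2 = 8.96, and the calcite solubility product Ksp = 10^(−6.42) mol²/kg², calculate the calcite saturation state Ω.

α₂ = 1 / (1 + [H⁺]/K2 + [H⁺]²/(K1K2)) = 1 / (1 + 10^+0.67 + 10^-1.63)
   = 1 / (1 + 4.6774 + 0.023442) = 1/5.7008 = 0.1754
[CO3²⁻] = α₂ × DIC = 0.1754 × 2.29 = 0.4017 mmol/kg
Ksp = 10^(−6.42) = 3.802×10^-7
Ω = [Ca²⁺][CO3²⁻]/Ksp = (9.91×10^-3)(4.017×10^-4) / 3.802×10^-7 = 10.5

Ω = 10.5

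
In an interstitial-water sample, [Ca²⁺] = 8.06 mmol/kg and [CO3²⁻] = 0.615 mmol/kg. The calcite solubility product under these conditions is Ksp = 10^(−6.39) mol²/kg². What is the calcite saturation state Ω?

Ksp = 10^(−6.39) = 4.074×10^-7
Ω = [Ca²⁺][CO3²⁻]/Ksp = (8.06×10^-3)(0.615×10^-3) / 4.074×10^-7 = 12.2

Ω = 12.2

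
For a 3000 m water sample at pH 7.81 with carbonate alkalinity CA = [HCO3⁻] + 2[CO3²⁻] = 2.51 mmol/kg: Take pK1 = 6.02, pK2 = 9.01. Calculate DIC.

CA = [HCO3⁻] + 2[CO3²⁻] = (α₁ + 2α₂)·DIC
At pH 7.81: [H⁺]/K1 = 10^-1.79 = 0.016218, K2/[H⁺] = 10^-1.20 = 0.063096
α₁ = 1/(1 + 0.016218 + 0.063096) = 1/1.0793 = 0.9265; α₂ = α₁·K2/[H⁺] = 0.05846
α₁ + 2α₂ = 1.0434
DIC = CA / (α₁ + 2α₂) = 2.51 / 1.0434 = 2.41 mmol/kg

DIC = 2.41 mmol/kg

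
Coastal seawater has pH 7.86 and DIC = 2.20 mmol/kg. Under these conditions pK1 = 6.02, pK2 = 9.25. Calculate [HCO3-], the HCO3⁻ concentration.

α₁ = 1 / (1 + [H⁺]/K1 + K2/[H⁺]) = 1 / (1 + 10^-1.84 + 10^-1.39)
   = 1 / (1 + 0.014454 + 0.040738) = 1/1.0552 = 0.9477
[HCO3⁻] = α₁ × DIC = 0.9477 × 2.20 = 2.08 mmol/kg

[HCO3⁻] = 2.08 mmol/kg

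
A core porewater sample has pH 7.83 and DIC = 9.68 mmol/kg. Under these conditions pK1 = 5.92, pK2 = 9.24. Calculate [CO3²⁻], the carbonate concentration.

α₂ = 1 / (1 + [H⁺]/K2 + [H⁺]²/(K1K2)) = 1 / (1 + 10^+1.41 + 10^-0.50)
   = 1 / (1 + 25.704 + 0.31623) = 1/27.020 = 0.03701
[CO3²⁻] = α₂ × DIC = 0.03701 × 9.68 = 0.358 mmol/kg

[CO3²⁻] = 0.358 mmol/kg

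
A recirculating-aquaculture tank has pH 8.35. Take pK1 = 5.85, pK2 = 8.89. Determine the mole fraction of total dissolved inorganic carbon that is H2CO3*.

α₀ = 0.00245

α₀ = 1 / (1 + K1/[H⁺] + K1K2/[H⁺]²) = 1 / (1 + 10^+2.50 + 10^+1.96)
   = 1 / (1 + 316.23 + 91.201) = 1/408.43 = 0.002448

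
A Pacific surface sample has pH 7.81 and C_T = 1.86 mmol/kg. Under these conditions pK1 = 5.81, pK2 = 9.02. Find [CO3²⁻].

[CO3²⁻] = 0.107 mmol/kg

α₂ = 1 / (1 + [H⁺]/K2 + [H⁺]²/(K1K2)) = 1 / (1 + 10^+1.21 + 10^-0.79)
   = 1 / (1 + 16.218 + 0.16218) = 1/17.380 = 0.05754
[CO3²⁻] = α₂ × DIC = 0.05754 × 1.86 = 0.107 mmol/kg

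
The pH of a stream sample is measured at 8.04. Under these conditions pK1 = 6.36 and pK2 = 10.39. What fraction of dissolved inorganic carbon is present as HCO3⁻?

α₁ = 0.975

α₁ = 1 / (1 + [H⁺]/K1 + K2/[H⁺]) = 1 / (1 + 10^-1.68 + 10^-2.35)
   = 1 / (1 + 0.020893 + 0.0044668) = 1/1.0254 = 0.9753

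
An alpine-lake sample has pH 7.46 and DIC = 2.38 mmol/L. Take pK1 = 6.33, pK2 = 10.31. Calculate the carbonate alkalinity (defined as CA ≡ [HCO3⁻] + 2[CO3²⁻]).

CA = 2.22 mmol/L

CA = [HCO3⁻] + 2[CO3²⁻] = (α₁ + 2α₂)·DIC
At pH 7.46: [H⁺]/K1 = 10^-1.13 = 0.074131, K2/[H⁺] = 10^-2.85 = 0.0014125
α₁ = 1/(1 + 0.074131 + 0.0014125) = 1/1.0755 = 0.9298; α₂ = α₁·K2/[H⁺] = 0.001313
α₁ + 2α₂ = 0.9324
CA = 0.9324 × 2.38 = 2.22 mmol/L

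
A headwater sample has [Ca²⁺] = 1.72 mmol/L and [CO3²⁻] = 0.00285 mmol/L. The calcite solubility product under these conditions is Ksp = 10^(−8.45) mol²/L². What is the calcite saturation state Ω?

Ω = 1.38

Ksp = 10^(−8.45) = 3.548×10^-9
Ω = [Ca²⁺][CO3²⁻]/Ksp = (1.72×10^-3)(0.00285×10^-3) / 3.548×10^-9 = 1.38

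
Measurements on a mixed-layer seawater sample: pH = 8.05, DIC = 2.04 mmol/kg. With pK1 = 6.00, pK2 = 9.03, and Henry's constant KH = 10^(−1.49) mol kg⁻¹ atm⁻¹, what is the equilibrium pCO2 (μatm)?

α₀ = 1 / (1 + K1/[H⁺] + K1K2/[H⁺]²) = 1 / (1 + 10^+2.05 + 10^+1.07)
   = 1 / (1 + 112.20 + 11.749) = 1/124.95 = 0.008003
[CO2*] = α₀ × DIC = 0.008003 × 2.04 = 0.01633 mmol/kg = 16.33 μmol/kg
pCO2 = [CO2*]/KH = 1.633×10^-5 / 3.236×10^-2 = 505 μatm

pCO2 = 505 μatm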